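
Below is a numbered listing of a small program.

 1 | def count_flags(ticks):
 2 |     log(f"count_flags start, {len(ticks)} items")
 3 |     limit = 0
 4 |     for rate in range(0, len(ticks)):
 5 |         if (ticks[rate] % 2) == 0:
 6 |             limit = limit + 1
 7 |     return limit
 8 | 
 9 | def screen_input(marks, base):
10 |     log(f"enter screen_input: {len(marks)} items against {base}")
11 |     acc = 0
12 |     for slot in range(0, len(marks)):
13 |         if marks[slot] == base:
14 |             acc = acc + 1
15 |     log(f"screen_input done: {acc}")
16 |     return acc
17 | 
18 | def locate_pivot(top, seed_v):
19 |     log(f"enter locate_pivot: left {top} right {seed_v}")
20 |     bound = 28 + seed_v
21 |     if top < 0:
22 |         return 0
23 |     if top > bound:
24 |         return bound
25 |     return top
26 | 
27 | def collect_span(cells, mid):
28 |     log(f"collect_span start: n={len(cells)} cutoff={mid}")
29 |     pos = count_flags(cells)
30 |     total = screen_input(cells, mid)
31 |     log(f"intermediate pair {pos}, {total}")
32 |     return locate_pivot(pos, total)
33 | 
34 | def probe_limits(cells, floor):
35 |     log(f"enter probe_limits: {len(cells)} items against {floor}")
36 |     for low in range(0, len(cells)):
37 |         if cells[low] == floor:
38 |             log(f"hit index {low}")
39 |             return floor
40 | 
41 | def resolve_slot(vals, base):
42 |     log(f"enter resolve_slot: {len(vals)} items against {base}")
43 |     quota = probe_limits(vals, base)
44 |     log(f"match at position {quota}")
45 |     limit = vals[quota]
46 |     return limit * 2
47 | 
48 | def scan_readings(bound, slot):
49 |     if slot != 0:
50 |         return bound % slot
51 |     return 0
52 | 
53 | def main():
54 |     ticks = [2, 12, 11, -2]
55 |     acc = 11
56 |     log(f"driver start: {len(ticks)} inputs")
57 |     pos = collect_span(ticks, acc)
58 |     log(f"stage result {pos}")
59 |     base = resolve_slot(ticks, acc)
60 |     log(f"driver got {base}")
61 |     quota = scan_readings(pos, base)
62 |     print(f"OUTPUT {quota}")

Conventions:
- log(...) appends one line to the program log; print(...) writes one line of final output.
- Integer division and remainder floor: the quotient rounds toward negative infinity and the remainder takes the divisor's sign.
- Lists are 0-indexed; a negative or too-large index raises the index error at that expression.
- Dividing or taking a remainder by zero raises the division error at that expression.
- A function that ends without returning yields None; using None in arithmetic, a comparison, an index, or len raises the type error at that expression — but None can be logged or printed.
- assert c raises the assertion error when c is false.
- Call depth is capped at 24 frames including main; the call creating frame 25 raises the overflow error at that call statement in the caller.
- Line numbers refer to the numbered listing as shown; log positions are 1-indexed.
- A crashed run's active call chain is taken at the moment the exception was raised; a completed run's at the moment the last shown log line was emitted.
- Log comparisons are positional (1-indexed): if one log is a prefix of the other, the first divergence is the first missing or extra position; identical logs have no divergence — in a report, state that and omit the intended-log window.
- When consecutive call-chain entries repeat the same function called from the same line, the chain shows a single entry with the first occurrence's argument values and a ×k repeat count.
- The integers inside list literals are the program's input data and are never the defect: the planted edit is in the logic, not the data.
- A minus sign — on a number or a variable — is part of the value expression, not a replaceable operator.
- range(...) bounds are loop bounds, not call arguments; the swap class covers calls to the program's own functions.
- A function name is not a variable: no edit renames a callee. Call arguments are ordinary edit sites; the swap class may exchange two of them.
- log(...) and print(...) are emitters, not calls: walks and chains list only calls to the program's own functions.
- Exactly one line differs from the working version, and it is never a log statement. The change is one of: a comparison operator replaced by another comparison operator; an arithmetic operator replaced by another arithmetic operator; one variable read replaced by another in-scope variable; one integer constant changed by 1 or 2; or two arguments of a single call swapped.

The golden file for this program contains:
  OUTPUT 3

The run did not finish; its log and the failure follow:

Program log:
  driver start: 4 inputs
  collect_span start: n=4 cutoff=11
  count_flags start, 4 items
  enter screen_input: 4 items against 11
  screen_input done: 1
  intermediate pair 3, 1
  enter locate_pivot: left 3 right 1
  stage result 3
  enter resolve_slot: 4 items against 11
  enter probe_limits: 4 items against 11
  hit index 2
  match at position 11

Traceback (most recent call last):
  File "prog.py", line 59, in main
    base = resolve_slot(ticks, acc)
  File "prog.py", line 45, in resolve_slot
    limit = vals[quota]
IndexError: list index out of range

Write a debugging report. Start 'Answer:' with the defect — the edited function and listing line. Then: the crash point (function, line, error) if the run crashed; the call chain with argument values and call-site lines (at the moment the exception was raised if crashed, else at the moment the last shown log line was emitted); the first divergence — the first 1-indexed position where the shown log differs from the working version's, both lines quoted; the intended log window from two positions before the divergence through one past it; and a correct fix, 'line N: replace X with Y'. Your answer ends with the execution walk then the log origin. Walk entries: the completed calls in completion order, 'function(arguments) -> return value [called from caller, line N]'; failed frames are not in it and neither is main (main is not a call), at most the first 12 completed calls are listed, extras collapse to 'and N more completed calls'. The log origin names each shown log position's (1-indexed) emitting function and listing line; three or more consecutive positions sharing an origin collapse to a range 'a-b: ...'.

Answer: the defect is in probe_limits at line 39.
The tell: Log line 12 is where behavior first shows: 'match at position 11' appears instead of 'match at position 2'.
Crash: resolve_slot, line 45, IndexError.
Call chain: main -> resolve_slot([2, 12, 11, -2], 11) (called at line 59).
First divergence: position 12 — shown 'match at position 11', intended 'match at position 2'.
Intended log window:
  10: enter probe_limits: 4 items against 11
  11: hit index 2
  12: match at position 2
  13: driver got 22
Execution walk:
  count_flags([2, 12, 11, -2]) -> 3  [called from collect_span, line 29]
  screen_input([2, 12, 11, -2], 11) -> 1  [called from collect_span, line 30]
  locate_pivot(3, 1) -> 3  [called from collect_span, line 32]
  collect_span([2, 12, 11, -2], 11) -> 3  [called from main, line 57]
  probe_limits([2, 12, 11, -2], 11) -> 11  [called from resolve_slot, line 43]
Log origins:
  1: logged in main at line 56
  2: logged in collect_span at line 28
  3: logged in count_flags at line 2
  4: logged in screen_input at line 10
  5: logged in screen_input at line 15
  6: logged in collect_span at line 31
  7: logged in locate_pivot at line 19
  8: logged in main at line 58
  9: logged in resolve_slot at line 42
  10: logged in probe_limits at line 35
  11: logged in probe_limits at line 38
  12: logged in resolve_slot at line 44
A correct fix: line 39: replace `floor` with `low`.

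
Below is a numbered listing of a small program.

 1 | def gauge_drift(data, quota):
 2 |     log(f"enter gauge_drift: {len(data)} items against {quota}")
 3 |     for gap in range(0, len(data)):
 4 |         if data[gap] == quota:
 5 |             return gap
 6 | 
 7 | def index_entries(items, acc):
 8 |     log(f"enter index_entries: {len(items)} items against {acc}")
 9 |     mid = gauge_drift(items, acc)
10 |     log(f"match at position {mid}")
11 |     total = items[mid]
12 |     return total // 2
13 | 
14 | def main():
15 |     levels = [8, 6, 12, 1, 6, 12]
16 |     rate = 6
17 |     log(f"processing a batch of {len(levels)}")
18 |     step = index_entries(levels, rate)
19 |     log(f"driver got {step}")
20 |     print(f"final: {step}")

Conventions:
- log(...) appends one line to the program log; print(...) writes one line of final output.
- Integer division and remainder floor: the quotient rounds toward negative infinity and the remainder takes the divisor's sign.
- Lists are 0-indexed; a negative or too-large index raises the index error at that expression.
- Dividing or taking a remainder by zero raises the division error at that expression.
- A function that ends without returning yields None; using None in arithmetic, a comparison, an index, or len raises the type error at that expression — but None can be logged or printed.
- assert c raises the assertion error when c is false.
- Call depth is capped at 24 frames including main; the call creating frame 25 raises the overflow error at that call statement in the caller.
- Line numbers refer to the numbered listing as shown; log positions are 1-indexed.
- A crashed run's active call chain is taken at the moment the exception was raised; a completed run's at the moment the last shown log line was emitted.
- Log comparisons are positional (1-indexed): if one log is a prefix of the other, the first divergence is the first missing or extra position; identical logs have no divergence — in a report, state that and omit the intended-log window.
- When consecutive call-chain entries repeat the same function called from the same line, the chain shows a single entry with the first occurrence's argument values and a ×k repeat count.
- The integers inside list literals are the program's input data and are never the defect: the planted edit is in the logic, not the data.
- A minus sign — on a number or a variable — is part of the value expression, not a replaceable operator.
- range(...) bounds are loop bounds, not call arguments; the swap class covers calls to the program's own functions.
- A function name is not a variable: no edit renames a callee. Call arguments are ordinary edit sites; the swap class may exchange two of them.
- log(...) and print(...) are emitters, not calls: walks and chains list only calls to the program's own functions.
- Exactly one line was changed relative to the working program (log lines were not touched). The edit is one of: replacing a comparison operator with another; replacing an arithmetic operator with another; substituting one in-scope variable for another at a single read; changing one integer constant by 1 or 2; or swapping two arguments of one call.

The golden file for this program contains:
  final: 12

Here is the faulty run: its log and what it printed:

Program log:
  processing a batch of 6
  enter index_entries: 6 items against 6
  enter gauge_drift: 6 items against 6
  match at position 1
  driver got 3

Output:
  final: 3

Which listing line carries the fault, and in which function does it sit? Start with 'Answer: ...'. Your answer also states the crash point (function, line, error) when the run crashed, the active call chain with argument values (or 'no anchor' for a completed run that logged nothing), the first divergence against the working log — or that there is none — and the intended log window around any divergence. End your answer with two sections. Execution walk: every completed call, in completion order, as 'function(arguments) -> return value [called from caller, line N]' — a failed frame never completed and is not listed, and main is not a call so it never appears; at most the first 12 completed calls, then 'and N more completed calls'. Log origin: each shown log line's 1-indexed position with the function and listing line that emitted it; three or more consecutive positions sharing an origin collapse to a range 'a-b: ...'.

Answer: the defect is in index_entries at line 12.
Core observation: The log first diverges at position 5: the faulty run prints 'driver got 3' where the working version prints 'driver got 12'.
Call chain: main.
First divergence: position 5 — the shown line 'driver got 3' should read 'driver got 12'.
Intended log window:
  3: enter gauge_drift: 6 items against 6
  4: match at position 1
  5: driver got 12
Execution walk:
  gauge_drift([8, 6, 12, 1, 6, 12], 6) -> 1  [called from index_entries, line 9]
  index_entries([8, 6, 12, 1, 6, 12], 6) -> 3  [called from main, line 18]
Log origin:
  1: emitted by main (line 17)
  2: emitted by index_entries (line 8)
  3: emitted by gauge_drift (line 2)
  4: emitted by index_entries (line 10)
  5: emitted by main (line 19)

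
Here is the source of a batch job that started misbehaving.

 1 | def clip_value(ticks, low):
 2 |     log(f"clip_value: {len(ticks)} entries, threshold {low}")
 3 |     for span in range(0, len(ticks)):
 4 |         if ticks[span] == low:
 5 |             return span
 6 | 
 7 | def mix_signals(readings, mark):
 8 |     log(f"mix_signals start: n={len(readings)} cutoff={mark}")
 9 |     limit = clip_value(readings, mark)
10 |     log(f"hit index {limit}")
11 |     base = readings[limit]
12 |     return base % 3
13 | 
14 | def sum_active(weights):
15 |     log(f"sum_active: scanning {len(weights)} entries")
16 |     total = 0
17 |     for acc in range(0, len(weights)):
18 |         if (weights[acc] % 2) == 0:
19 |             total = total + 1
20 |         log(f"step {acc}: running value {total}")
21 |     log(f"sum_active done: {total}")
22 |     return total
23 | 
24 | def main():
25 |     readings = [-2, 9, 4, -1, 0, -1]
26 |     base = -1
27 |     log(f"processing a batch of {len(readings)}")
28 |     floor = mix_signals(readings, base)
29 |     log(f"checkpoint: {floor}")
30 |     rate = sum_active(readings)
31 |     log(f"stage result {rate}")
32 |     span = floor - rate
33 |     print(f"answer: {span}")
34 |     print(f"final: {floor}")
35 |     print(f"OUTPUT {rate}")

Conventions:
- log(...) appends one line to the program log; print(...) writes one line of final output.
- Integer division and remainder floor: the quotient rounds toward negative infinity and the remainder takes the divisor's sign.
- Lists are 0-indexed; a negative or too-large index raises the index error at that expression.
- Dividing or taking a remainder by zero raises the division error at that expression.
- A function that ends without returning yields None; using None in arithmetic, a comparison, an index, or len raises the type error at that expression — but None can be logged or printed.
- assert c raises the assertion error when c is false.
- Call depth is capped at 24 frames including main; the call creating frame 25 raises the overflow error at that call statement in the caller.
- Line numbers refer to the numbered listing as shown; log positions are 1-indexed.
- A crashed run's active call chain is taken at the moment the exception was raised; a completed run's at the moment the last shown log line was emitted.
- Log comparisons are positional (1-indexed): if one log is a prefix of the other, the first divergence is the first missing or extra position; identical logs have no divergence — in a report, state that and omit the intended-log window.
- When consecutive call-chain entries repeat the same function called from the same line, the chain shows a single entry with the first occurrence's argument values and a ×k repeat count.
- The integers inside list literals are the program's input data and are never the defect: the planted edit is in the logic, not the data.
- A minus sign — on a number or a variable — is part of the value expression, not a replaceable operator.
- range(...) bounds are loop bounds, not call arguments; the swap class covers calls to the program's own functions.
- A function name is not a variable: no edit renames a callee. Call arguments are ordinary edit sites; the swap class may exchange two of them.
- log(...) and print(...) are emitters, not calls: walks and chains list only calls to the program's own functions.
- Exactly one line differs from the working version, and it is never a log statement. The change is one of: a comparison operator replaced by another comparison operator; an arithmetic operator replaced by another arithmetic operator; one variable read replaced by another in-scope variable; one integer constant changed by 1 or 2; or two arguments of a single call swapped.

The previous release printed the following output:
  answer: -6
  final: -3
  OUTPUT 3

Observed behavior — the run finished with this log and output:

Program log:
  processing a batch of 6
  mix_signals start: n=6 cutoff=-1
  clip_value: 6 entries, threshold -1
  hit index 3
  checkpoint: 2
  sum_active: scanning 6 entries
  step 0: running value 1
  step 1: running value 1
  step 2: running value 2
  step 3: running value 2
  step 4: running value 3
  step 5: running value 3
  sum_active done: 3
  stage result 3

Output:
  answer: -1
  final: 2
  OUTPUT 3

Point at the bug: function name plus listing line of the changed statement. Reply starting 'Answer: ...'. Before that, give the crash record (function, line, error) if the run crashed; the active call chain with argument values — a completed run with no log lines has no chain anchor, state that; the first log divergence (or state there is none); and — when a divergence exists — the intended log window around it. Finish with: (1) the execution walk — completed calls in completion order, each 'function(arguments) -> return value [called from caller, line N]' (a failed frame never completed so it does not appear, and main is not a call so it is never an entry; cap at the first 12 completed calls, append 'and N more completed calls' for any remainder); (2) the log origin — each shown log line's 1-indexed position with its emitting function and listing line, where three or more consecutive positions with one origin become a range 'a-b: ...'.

Answer: the defect is in mix_signals at line 12.
Key observation: Log line 5 is where behavior first shows: 'checkpoint: 2' appears instead of 'checkpoint: -3'.
Call chain: main.
First divergence: position 5 — shown 'checkpoint: 2', intended 'checkpoint: -3'.
Intended log window:
  3: clip_value: 6 entries, threshold -1
  4: hit index 3
  5: checkpoint: -3
  6: sum_active: scanning 6 entries
Execution walk:
  clip_value([-2, 9, 4, -1, 0, -1], -1) -> 3  [called from mix_signals, line 9]
  mix_signals([-2, 9, 4, -1, 0, -1], -1) -> 2  [called from main, line 28]
  sum_active([-2, 9, 4, -1, 0, -1]) -> 3  [called from main, line 30]
Log line origins:
  1 — main, line 27
  2 — mix_signals, line 8
  3 — clip_value, line 2
  4 — mix_signals, line 10
  5 — main, line 29
  6 — sum_active, line 15
  7-12 — sum_active, line 20
  13 — sum_active, line 21
  14 — main, line 31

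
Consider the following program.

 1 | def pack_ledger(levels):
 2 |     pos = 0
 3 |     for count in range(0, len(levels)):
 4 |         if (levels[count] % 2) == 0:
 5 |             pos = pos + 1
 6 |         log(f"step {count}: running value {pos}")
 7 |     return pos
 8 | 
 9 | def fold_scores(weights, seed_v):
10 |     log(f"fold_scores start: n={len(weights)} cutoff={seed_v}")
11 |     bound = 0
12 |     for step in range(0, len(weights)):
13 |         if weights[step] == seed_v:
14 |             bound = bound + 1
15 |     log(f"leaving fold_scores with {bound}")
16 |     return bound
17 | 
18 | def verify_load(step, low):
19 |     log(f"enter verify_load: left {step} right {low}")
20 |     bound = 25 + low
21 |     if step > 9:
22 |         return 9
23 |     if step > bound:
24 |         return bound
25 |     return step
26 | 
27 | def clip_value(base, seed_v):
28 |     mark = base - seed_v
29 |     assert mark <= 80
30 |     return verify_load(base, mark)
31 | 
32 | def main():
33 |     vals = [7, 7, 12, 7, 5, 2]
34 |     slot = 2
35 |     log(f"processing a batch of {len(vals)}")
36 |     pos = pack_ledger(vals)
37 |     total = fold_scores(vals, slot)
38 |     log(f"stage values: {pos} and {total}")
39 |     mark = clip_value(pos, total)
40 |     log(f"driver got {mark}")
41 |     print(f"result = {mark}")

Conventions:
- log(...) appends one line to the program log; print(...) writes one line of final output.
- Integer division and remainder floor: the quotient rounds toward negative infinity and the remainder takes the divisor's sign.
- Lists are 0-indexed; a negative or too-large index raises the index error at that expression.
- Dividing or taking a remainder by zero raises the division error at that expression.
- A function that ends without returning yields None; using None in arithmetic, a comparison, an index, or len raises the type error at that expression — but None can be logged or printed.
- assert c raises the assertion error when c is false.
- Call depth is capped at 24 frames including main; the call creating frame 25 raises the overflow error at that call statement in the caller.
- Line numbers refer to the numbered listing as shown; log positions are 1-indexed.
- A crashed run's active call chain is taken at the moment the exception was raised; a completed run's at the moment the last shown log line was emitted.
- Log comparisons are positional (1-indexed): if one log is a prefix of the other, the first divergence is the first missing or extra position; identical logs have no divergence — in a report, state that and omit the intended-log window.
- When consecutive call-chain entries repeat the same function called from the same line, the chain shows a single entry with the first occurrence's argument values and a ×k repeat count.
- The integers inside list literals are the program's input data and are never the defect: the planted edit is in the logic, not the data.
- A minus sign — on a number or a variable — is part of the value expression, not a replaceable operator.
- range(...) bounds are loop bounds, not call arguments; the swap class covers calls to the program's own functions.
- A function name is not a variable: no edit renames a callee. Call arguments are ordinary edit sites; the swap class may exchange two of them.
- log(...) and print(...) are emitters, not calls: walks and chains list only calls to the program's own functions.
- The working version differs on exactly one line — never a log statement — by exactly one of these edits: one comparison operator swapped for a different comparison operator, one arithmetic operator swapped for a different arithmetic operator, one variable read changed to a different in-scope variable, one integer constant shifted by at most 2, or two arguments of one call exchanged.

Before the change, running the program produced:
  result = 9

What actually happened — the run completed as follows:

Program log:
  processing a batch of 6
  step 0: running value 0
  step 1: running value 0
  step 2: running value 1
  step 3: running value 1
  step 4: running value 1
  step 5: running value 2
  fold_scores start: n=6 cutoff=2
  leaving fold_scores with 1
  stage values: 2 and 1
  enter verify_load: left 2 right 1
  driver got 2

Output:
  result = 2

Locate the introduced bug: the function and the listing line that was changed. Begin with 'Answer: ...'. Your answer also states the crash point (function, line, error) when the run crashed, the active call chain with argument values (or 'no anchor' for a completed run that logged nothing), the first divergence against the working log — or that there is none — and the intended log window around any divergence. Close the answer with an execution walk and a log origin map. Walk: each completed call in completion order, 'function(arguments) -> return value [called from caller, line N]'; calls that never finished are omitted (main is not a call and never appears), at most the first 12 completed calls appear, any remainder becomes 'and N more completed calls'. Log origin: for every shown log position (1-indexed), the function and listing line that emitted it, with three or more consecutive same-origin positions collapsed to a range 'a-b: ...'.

Answer: the defect is in verify_load at line 21.
Key observation: Everything matches until log position 12, which reads 'driver got 2' in place of 'driver got 9'.
Call chain: main.
First divergence: position 12 — the shown line 'driver got 2' should read 'driver got 9'.
Intended log window:
  10: stage values: 2 and 1
  11: enter verify_load: left 2 right 1
  12: driver got 9
Execution walk:
  pack_ledger([7, 7, 12, 7, 5, 2]) -> 2  [called from main, line 36]
  fold_scores([7, 7, 12, 7, 5, 2], 2) -> 1  [called from main, line 37]
  verify_load(2, 1) -> 2  [called from clip_value, line 30]
  clip_value(2, 1) -> 2  [called from main, line 39]
Log origins:
  1: from main, line 35
  2-7: from pack_ledger, line 6
  8: from fold_scores, line 10
  9: from fold_scores, line 15
  10: from main, line 38
  11: from verify_load, line 19
  12: from main, line 40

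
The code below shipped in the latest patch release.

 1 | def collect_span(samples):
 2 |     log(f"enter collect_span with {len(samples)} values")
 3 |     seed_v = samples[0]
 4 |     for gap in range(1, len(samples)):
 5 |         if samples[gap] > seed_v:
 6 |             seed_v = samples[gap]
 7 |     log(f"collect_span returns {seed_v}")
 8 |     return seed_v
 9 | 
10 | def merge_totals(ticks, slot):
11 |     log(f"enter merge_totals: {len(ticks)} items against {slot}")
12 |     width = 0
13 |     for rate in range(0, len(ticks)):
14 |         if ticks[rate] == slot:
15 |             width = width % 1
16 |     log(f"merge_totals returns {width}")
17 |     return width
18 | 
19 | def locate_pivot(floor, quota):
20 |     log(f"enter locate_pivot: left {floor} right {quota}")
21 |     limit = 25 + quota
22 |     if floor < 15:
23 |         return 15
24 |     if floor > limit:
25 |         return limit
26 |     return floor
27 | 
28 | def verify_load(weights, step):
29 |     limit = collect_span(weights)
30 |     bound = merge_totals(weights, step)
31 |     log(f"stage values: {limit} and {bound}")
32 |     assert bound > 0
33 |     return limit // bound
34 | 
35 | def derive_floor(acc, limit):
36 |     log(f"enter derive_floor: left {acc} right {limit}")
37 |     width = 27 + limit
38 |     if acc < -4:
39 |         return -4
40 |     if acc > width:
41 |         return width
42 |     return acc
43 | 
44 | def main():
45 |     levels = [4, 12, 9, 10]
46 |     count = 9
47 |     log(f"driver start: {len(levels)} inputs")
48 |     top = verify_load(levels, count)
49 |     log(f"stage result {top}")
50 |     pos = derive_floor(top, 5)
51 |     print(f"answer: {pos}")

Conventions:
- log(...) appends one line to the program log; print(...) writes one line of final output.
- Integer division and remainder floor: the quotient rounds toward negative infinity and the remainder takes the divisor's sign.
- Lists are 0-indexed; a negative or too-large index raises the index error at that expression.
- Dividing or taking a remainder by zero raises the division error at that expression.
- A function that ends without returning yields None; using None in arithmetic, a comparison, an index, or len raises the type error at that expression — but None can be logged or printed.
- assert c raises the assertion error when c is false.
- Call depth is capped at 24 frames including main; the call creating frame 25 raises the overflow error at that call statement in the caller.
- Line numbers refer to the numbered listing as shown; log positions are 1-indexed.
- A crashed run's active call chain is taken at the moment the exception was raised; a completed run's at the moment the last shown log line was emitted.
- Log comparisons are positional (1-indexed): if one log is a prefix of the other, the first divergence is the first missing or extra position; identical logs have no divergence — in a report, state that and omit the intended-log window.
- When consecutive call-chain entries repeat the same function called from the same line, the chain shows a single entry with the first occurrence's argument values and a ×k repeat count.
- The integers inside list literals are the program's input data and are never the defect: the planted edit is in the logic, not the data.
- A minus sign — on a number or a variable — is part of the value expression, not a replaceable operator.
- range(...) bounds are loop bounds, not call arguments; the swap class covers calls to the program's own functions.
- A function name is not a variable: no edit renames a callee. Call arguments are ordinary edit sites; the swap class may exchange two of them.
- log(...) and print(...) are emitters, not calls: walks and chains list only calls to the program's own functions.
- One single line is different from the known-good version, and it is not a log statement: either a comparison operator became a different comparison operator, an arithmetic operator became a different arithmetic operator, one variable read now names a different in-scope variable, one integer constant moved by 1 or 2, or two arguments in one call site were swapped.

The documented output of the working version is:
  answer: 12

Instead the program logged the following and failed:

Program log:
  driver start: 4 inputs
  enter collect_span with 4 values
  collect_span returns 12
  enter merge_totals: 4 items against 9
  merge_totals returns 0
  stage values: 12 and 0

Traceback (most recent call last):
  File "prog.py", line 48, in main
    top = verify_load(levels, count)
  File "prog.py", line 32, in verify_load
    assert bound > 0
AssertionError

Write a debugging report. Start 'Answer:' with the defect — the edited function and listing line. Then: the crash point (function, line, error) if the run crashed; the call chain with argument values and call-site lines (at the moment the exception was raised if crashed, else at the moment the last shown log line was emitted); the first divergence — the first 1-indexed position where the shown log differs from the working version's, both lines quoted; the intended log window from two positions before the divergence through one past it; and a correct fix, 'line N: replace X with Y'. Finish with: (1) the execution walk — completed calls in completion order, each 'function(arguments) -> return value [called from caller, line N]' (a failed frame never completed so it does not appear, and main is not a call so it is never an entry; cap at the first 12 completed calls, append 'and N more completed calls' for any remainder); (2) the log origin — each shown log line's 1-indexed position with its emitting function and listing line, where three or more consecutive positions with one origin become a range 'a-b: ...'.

Answer: the defect is in merge_totals at line 15.
The tell: Position 5 is the first bad log line: 'merge_totals returns 0' should read 'merge_totals returns 1'.
Crash: verify_load, line 32, AssertionError.
Call chain: main -> verify_load([4, 12, 9, 10], 9) (called at line 48).
First divergence: at position 5 the run shows 'merge_totals returns 0' where the working version logs 'merge_totals returns 1'.
Intended log window:
  3: collect_span returns 12
  4: enter merge_totals: 4 items against 9
  5: merge_totals returns 1
  6: stage values: 12 and 1
Execution walk:
  collect_span([4, 12, 9, 10]) -> 12  [called from verify_load, line 29]
  merge_totals([4, 12, 9, 10], 9) -> 0  [called from verify_load, line 30]
Log origin:
  1: logged in main at line 47
  2: logged in collect_span at line 2
  3: logged in collect_span at line 7
  4: logged in merge_totals at line 11
  5: logged in merge_totals at line 16
  6: logged in verify_load at line 31
A correct fix: line 15: replace `%` with `+`.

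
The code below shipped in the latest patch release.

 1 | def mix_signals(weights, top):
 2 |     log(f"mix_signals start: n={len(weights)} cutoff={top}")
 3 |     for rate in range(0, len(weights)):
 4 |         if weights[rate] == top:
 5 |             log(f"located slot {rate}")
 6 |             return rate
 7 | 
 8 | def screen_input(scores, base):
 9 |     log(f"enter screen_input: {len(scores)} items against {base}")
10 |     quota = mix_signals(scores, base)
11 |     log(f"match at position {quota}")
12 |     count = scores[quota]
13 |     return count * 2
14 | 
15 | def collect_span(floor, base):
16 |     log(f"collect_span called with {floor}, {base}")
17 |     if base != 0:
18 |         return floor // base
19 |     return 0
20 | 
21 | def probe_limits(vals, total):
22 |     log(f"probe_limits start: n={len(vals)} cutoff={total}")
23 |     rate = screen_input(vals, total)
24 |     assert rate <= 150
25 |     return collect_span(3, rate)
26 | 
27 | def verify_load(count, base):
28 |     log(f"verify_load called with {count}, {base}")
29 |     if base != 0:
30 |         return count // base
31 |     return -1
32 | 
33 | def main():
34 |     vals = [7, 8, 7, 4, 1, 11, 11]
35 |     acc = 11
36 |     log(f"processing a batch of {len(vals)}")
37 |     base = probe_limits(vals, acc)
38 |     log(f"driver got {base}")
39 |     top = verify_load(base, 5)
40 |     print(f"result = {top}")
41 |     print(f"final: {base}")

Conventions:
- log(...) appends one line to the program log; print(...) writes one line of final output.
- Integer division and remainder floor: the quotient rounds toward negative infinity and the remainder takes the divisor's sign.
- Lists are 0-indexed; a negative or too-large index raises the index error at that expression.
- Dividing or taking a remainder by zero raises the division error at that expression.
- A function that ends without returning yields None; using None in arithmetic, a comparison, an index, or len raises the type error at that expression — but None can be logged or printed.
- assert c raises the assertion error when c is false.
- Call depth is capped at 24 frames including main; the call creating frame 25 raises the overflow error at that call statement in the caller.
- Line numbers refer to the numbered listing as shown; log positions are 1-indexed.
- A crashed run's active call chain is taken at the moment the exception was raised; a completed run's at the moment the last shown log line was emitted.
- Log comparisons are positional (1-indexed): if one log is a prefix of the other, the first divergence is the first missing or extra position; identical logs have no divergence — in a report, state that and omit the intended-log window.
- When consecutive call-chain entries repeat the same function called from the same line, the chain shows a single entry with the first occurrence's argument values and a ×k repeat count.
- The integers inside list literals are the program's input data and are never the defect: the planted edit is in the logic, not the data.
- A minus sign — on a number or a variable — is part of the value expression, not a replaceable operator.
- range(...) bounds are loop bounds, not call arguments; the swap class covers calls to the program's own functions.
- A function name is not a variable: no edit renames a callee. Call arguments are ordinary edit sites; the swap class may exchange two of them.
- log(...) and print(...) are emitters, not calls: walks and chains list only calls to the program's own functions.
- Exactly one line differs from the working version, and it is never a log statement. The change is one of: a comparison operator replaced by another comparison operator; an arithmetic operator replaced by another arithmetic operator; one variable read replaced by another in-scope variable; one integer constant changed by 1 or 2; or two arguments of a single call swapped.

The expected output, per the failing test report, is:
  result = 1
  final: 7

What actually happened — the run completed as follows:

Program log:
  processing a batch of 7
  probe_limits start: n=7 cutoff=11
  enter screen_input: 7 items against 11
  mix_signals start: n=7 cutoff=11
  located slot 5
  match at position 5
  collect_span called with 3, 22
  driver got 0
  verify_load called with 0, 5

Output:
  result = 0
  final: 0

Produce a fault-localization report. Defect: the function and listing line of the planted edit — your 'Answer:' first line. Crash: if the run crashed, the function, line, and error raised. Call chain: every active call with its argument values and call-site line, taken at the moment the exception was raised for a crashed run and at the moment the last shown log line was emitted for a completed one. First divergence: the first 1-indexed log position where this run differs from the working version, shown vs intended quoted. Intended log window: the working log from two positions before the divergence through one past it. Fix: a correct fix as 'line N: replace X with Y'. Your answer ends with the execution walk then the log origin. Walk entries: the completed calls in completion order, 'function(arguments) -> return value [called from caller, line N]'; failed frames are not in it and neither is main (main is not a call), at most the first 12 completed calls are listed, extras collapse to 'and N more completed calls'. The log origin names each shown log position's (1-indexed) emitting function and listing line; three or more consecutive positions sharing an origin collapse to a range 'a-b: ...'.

Answer: the defect is in probe_limits at line 25.
Core observation: At log position 7 the runs split — shown 'collect_span called with 3, 22', but the working version logs 'collect_span called with 22, 3'.
Call chain: main -> verify_load(0, 5) (called at line 39).
First divergence: position 7; shown 'collect_span called with 3, 22' vs intended 'collect_span called with 22, 3'.
Intended log window:
  5: located slot 5
  6: match at position 5
  7: collect_span called with 22, 3
  8: driver got 7
Execution walk:
  mix_signals([7, 8, 7, 4, 1, 11, 11], 11) -> 5  [called from screen_input, line 10]
  screen_input([7, 8, 7, 4, 1, 11, 11], 11) -> 22  [called from probe_limits, line 23]
  collect_span(3, 22) -> 0  [called from probe_limits, line 25]
  probe_limits([7, 8, 7, 4, 1, 11, 11], 11) -> 0  [called from main, line 37]
  verify_load(0, 5) -> 0  [called from main, line 39]
Log line origins:
  1: emitted by main (line 36)
  2: emitted by probe_limits (line 22)
  3: emitted by screen_input (line 9)
  4: emitted by mix_signals (line 2)
  5: emitted by mix_signals (line 5)
  6: emitted by screen_input (line 11)
  7: emitted by collect_span (line 16)
  8: emitted by main (line 38)
  9: emitted by verify_load (line 28)
A correct fix: line 25: replace `collect_span(3, rate)` with `collect_span(rate, 3)`.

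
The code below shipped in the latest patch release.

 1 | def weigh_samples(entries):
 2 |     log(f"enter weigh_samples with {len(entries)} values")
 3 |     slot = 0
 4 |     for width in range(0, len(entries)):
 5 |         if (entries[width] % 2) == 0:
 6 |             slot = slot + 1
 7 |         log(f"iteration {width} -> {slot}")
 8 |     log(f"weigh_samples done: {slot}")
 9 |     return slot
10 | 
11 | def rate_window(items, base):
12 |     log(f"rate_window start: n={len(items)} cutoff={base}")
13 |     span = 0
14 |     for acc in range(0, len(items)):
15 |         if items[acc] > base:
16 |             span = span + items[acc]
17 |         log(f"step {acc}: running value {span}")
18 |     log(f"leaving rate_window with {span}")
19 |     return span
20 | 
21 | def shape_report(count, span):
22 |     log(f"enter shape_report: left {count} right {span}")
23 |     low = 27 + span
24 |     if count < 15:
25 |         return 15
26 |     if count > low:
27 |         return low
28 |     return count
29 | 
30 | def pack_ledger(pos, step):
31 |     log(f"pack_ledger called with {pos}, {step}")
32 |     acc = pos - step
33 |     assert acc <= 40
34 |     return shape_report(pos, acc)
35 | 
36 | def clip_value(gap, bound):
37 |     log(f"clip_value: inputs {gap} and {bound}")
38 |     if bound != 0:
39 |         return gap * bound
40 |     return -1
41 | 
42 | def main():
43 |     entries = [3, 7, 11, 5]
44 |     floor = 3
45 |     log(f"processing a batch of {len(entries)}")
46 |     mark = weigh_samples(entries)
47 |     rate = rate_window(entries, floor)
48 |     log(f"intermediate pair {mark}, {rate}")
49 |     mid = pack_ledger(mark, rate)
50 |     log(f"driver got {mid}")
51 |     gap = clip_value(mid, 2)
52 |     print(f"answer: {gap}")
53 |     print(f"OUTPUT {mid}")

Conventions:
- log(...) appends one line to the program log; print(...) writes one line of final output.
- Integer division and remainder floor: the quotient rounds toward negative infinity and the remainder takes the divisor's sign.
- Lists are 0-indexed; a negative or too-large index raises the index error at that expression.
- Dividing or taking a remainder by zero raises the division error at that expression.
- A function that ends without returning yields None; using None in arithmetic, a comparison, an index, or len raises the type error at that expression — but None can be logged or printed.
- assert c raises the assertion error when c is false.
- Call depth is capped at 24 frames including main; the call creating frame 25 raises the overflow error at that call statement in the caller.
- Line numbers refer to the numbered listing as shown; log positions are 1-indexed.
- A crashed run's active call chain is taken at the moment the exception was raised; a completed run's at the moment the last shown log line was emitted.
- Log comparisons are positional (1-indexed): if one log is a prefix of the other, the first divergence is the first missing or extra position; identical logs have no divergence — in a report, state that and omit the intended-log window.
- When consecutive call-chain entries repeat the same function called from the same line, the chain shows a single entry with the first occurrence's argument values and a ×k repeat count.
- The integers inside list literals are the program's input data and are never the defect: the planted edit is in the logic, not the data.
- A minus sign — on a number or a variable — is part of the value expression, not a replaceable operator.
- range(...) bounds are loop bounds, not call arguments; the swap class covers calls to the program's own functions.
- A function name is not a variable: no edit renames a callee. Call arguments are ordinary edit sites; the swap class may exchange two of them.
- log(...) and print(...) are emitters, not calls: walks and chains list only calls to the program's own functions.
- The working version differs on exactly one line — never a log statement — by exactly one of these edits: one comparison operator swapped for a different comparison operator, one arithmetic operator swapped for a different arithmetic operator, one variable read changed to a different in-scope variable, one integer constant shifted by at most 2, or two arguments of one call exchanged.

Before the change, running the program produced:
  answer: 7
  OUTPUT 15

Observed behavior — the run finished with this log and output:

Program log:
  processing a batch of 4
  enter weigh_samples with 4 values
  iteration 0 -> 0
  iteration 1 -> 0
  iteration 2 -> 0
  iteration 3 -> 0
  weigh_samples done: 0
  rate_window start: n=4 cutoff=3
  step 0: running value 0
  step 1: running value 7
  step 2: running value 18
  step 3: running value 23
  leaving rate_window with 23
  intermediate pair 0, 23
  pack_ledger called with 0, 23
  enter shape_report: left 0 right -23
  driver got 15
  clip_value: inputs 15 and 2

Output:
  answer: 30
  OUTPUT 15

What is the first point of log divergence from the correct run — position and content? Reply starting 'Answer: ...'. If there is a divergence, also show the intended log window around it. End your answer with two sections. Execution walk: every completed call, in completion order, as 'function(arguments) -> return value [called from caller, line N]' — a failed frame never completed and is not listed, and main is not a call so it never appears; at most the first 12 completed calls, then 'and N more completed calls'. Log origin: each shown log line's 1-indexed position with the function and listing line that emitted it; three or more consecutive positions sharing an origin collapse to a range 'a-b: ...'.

Answer: none; the two logs match at every position.
Execution walk:
  weigh_samples([3, 7, 11, 5]) -> 0  [called from main, line 46]
  rate_window([3, 7, 11, 5], 3) -> 23  [called from main, line 47]
  shape_report(0, -23) -> 15  [called from pack_ledger, line 34]
  pack_ledger(0, 23) -> 15  [called from main, line 49]
  clip_value(15, 2) -> 30  [called from main, line 51]
Origin of each log line:
  1: logged in main at line 45
  2: logged in weigh_samples at line 2
  3-6: logged in weigh_samples at line 7
  7: logged in weigh_samples at line 8
  8: logged in rate_window at line 12
  9-12: logged in rate_window at line 17
  13: logged in rate_window at line 18
  14: logged in main at line 48
  15: logged in pack_ledger at line 31
  16: logged in shape_report at line 22
  17: logged in main at line 50
  18: logged in clip_value at line 37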